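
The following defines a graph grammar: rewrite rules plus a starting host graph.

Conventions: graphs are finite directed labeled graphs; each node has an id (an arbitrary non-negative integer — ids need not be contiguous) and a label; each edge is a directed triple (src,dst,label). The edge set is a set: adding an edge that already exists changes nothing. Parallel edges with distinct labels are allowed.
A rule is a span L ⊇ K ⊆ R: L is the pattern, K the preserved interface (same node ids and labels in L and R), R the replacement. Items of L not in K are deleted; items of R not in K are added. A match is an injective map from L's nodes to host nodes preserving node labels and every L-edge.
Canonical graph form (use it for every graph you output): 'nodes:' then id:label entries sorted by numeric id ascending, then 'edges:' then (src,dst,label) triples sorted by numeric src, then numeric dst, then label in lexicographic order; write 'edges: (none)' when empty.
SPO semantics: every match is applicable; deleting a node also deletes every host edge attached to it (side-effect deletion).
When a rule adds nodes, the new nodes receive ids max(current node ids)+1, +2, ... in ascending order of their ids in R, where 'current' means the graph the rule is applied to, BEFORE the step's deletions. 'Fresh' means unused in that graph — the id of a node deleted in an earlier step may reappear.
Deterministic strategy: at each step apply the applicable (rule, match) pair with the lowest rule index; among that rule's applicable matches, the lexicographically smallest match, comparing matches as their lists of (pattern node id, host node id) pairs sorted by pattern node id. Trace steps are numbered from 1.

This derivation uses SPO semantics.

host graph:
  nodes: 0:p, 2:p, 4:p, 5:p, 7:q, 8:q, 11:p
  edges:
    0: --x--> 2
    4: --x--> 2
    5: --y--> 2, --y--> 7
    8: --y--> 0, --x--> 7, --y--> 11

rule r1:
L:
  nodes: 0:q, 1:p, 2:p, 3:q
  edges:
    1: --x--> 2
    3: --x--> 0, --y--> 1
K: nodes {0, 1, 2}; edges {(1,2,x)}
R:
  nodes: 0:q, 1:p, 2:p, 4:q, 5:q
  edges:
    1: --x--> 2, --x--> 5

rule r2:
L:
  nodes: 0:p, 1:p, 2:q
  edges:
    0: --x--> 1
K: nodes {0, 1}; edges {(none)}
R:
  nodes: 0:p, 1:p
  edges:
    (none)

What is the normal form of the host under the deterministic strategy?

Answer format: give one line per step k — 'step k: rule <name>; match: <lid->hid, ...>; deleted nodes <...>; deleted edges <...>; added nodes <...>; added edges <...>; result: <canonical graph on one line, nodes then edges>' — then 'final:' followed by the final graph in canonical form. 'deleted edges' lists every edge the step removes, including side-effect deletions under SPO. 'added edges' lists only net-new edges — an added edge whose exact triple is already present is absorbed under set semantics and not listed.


step 1: rule r1; match: 0->7, 1->0, 2->2, 3->8; deleted nodes 8; deleted edges (8,0,y); (8,7,x); (8,11,y); added nodes 12, 13; added edges (0,13,x); result: nodes: 0:p, 2:p, 4:p, 5:p, 7:q, 11:p, 12:q, 13:q edges: (0,2,x); (0,13,x); (4,2,x); (5,2,y); (5,7,y)
step 2: rule r2; match: 0->0, 1->2, 2->7; deleted nodes 7; deleted edges (0,2,x); (5,7,y); added nodes (none); added edges (none); result: nodes: 0:p, 2:p, 4:p, 5:p, 11:p, 12:q, 13:q edges: (0,13,x); (4,2,x); (5,2,y)
step 3: rule r2; match: 0->4, 1->2, 2->12; deleted nodes 12; deleted edges (4,2,x); added nodes (none); added edges (none); result: nodes: 0:p, 2:p, 4:p, 5:p, 11:p, 13:q edges: (0,13,x); (5,2,y)
final:
nodes: 0:p, 2:p, 4:p, 5:p, 11:p, 13:q
edges: (0,13,x); (5,2,y)


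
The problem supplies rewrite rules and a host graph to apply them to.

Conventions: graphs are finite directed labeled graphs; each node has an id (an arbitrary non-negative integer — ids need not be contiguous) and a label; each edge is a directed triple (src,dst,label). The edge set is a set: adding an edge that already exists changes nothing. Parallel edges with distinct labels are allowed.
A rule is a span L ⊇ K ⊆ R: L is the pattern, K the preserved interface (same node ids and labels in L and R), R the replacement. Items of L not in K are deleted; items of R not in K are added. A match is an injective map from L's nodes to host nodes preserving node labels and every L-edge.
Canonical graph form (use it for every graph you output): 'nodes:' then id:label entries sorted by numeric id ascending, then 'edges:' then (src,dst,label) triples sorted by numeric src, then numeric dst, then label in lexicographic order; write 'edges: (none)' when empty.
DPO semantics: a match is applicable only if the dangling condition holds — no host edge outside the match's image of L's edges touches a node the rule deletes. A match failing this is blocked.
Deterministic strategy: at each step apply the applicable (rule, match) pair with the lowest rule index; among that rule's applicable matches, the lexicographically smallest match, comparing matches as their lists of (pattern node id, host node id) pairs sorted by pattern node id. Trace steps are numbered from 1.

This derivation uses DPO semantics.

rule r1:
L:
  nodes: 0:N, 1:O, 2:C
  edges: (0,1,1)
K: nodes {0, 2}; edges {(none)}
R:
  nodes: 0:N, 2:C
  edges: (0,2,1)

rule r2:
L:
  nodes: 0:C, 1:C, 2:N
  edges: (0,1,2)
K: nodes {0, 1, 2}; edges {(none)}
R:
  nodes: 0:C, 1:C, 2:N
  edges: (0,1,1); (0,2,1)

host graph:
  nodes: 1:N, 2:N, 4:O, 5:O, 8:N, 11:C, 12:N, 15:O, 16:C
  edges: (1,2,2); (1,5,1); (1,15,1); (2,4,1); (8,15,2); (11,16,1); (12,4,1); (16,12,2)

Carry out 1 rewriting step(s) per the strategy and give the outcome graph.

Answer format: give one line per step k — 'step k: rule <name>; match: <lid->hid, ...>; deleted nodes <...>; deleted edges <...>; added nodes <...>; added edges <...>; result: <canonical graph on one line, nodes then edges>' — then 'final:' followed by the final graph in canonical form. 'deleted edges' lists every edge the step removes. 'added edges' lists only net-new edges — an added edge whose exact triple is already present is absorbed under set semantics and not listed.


step 1: rule r1; match: 0->1, 1->5, 2->11; deleted nodes 5; deleted edges (1,5,1); added nodes (none); added edges (1,11,1); result: nodes: 1:N, 2:N, 4:O, 8:N, 11:C, 12:N, 15:O, 16:C edges: (1,2,2); (1,11,1); (1,15,1); (2,4,1); (8,15,2); (11,16,1); (12,4,1); (16,12,2)
final:
nodes: 1:N, 2:N, 4:O, 8:N, 11:C, 12:N, 15:O, 16:C
edges: (1,2,2); (1,11,1); (1,15,1); (2,4,1); (8,15,2); (11,16,1); (12,4,1); (16,12,2)


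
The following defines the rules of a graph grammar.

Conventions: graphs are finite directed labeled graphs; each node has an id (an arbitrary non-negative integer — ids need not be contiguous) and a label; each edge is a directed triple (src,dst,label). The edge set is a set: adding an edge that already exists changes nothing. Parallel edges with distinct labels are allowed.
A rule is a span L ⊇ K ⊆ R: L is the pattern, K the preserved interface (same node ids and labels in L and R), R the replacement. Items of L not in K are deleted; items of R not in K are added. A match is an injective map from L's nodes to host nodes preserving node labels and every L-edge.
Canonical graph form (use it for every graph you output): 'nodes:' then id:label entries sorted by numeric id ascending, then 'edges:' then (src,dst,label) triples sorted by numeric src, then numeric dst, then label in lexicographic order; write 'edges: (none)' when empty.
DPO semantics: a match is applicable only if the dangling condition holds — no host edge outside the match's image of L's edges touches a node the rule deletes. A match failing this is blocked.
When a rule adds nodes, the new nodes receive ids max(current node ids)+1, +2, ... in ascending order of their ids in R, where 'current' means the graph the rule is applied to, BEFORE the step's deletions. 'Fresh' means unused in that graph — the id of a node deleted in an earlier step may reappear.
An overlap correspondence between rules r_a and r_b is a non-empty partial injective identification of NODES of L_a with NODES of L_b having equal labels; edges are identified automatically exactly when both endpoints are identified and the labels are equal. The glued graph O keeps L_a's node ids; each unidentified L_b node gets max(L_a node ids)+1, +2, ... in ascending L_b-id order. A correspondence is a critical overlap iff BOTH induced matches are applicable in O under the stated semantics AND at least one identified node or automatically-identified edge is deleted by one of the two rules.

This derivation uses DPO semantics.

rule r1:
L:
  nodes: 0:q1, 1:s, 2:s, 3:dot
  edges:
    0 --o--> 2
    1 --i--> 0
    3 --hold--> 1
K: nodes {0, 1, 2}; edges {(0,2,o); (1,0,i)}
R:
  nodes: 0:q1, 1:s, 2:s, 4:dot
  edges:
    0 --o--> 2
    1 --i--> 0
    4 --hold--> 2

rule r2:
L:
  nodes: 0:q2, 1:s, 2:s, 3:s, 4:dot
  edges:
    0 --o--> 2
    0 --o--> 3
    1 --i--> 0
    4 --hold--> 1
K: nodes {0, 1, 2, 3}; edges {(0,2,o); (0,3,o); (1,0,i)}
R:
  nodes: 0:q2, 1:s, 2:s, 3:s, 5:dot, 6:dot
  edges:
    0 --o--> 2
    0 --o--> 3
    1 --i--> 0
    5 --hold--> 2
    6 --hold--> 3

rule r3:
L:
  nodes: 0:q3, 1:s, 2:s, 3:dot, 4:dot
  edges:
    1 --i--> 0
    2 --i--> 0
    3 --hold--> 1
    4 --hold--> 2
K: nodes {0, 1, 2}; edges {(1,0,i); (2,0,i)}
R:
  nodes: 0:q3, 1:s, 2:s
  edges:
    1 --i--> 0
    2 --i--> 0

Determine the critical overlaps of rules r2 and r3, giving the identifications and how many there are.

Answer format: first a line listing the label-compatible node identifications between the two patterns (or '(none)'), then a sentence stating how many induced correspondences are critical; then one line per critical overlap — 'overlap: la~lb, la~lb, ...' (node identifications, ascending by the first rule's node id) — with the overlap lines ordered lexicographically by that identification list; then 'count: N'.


label-compatible node identifications between L(r2) and L(r3): 1~1, 1~2, 2~1, 2~2, 3~1, 3~2, 4~3, 4~4
6 of the induced correspondences are critical overlaps of r2 and r3.
overlap: 1~1, 2~2, 4~3
overlap: 1~1, 3~2, 4~3
overlap: 1~1, 4~3
overlap: 1~2, 2~1, 4~4
overlap: 1~2, 3~1, 4~4
overlap: 1~2, 4~4
count: 6


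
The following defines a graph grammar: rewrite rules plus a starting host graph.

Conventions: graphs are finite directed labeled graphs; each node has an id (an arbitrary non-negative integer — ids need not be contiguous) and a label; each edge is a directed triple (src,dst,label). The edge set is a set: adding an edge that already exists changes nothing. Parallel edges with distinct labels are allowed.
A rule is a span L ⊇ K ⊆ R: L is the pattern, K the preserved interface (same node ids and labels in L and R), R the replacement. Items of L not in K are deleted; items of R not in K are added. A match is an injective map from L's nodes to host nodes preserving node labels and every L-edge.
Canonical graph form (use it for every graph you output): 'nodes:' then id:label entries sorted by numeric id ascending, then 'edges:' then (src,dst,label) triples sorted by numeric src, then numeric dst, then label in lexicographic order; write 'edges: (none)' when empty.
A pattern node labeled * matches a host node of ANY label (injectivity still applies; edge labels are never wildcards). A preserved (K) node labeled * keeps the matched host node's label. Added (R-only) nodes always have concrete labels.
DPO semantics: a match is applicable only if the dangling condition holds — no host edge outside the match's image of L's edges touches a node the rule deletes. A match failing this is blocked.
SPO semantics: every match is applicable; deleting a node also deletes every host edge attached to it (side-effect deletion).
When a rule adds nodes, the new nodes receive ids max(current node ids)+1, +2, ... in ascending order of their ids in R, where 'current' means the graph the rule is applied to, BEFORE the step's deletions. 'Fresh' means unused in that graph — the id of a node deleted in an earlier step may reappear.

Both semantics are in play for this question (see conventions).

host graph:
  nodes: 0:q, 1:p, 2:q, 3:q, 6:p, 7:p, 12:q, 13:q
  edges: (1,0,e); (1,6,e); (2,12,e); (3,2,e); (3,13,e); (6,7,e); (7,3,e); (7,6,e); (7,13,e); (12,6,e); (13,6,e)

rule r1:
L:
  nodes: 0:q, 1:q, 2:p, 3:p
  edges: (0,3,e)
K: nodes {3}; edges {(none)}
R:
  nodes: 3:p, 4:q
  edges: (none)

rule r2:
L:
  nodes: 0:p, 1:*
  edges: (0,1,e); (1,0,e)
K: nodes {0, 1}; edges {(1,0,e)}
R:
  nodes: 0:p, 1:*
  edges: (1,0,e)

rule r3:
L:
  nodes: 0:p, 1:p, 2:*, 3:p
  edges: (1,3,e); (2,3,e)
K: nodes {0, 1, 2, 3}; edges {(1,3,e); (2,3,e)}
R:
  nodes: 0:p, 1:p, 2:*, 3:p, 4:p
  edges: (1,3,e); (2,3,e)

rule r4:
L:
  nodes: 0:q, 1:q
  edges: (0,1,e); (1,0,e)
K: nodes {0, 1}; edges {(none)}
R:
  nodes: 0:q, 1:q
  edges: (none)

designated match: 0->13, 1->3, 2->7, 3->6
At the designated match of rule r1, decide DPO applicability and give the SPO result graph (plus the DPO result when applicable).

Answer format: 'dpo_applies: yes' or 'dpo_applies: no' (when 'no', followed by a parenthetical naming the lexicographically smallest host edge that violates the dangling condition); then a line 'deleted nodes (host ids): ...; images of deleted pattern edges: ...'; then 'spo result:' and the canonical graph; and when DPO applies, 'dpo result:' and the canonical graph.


dpo_applies: no
(the rule deletes node 3, which keeps host edge (3,2,e) outside the match image — the dangling condition fails, DPO blocks; SPO proceeds and side-deletes such edges)
deleted nodes (host ids): 3, 7, 13; images of deleted pattern edges: (13,6,e)
spo result:
nodes: 0:q, 1:p, 2:q, 6:p, 12:q, 14:q
edges: (1,0,e); (1,6,e); (2,12,e); (12,6,e)


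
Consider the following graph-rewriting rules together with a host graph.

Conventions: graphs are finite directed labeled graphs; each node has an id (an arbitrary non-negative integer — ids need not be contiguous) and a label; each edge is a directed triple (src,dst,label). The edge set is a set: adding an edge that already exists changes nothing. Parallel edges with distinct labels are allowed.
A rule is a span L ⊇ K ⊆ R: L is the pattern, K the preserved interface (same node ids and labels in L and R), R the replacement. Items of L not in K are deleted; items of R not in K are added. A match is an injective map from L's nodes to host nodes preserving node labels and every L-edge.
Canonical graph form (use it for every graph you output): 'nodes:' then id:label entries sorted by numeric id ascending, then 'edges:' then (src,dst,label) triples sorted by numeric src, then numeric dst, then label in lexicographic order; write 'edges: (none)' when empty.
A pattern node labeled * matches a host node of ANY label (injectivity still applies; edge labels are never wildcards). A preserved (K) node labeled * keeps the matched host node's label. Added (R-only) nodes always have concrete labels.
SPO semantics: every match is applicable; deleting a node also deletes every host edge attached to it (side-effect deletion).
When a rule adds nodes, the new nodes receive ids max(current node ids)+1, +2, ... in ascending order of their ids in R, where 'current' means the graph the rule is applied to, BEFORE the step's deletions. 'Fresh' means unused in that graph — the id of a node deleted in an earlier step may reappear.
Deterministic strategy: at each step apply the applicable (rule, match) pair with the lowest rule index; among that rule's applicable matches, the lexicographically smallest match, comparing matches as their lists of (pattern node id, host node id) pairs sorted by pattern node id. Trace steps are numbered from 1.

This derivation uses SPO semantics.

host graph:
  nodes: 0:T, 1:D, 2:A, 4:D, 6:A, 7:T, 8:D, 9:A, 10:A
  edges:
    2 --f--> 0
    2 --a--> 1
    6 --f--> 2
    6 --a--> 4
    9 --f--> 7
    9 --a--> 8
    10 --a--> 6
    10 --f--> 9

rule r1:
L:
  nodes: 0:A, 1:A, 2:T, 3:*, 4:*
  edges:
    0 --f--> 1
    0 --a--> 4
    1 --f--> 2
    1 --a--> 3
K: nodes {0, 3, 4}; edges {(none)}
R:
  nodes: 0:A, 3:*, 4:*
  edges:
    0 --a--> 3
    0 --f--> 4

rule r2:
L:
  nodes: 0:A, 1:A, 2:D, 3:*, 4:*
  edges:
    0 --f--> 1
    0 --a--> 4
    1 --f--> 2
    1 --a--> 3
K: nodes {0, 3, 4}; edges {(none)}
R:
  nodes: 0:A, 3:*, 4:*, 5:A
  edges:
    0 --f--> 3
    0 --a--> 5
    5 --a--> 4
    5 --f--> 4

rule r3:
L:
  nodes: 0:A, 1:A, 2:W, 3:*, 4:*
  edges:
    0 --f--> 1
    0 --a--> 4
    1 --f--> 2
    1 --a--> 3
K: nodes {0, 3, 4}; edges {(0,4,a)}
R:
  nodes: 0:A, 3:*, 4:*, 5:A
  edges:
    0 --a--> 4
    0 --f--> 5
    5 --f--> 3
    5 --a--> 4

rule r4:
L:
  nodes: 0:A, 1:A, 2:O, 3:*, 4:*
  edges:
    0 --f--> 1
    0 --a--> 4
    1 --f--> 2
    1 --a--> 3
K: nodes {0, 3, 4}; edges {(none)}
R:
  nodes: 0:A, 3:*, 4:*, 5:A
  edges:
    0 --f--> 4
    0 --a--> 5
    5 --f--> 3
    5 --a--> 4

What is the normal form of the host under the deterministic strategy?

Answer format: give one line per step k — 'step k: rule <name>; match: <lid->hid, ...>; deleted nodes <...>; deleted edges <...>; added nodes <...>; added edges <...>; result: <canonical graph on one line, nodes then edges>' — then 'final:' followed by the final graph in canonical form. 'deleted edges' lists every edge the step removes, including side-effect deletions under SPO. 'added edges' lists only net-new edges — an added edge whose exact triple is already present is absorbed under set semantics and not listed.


step 1: rule r1; match: 0->6, 1->2, 2->0, 3->1, 4->4; deleted nodes 0, 2; deleted edges (2,0,f); (2,1,a); (6,2,f); (6,4,a); added nodes (none); added edges (6,1,a); (6,4,f); result: nodes: 1:D, 4:D, 6:A, 7:T, 8:D, 9:A, 10:A edges: (6,1,a); (6,4,f); (9,7,f); (9,8,a); (10,6,a); (10,9,f)
step 2: rule r1; match: 0->10, 1->9, 2->7, 3->8, 4->6; deleted nodes 7, 9; deleted edges (9,7,f); (9,8,a); (10,6,a); (10,9,f); added nodes (none); added edges (10,6,f); (10,8,a); result: nodes: 1:D, 4:D, 6:A, 8:D, 10:A edges: (6,1,a); (6,4,f); (10,6,f); (10,8,a)
step 3: rule r2; match: 0->10, 1->6, 2->4, 3->1, 4->8; deleted nodes 4, 6; deleted edges (6,1,a); (6,4,f); (10,6,f); (10,8,a); added nodes 11; added edges (10,1,f); (10,11,a); (11,8,a); (11,8,f); result: nodes: 1:D, 8:D, 10:A, 11:A edges: (10,1,f); (10,11,a); (11,8,a); (11,8,f)
final:
nodes: 1:D, 8:D, 10:A, 11:A
edges: (10,1,f); (10,11,a); (11,8,a); (11,8,f)


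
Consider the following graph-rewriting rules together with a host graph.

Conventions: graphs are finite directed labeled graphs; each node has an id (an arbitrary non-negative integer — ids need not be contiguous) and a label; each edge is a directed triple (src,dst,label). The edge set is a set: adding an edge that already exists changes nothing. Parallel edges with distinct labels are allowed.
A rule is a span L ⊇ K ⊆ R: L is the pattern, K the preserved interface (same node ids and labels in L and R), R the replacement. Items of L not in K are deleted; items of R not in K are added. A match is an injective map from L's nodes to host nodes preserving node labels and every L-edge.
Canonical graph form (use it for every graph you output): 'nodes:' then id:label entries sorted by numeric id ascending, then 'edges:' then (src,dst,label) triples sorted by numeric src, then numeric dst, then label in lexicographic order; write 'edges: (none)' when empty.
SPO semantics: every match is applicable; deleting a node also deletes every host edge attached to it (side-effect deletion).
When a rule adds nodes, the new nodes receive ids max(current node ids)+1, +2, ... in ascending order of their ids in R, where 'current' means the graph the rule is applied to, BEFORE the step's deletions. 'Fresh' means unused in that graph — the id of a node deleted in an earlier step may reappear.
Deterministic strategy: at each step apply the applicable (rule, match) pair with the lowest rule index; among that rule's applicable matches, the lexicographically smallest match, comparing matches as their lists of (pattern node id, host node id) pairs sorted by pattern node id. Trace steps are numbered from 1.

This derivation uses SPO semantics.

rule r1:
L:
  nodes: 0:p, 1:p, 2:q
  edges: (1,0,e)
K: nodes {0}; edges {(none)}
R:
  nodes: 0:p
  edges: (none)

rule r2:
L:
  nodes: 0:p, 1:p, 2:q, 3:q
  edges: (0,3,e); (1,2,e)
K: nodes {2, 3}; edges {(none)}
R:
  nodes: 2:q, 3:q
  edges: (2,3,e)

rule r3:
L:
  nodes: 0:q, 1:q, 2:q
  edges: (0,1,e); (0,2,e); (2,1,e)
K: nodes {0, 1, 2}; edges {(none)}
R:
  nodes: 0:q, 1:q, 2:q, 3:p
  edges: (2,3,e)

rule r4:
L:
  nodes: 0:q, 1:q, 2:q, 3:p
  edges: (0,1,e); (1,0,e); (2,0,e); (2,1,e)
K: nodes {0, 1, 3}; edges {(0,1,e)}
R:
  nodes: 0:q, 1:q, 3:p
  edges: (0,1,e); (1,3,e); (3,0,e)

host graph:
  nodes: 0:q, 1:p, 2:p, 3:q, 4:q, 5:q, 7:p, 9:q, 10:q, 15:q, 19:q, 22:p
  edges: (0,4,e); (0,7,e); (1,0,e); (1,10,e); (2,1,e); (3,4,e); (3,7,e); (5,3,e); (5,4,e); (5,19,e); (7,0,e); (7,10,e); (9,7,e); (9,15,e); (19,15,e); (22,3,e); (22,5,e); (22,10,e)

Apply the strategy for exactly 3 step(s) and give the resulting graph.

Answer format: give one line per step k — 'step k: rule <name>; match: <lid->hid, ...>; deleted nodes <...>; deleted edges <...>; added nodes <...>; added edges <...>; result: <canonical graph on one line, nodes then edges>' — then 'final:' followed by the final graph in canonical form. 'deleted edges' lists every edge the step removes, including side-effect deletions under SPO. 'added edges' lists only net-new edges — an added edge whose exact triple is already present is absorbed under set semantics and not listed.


step 1: rule r1; match: 0->1, 1->2, 2->0; deleted nodes 0, 2; deleted edges (0,4,e); (0,7,e); (1,0,e); (2,1,e); (7,0,e); added nodes (none); added edges (none); result: nodes: 1:p, 3:q, 4:q, 5:q, 7:p, 9:q, 10:q, 15:q, 19:q, 22:p edges: (1,10,e); (3,4,e); (3,7,e); (5,3,e); (5,4,e); (5,19,e); (7,10,e); (9,7,e); (9,15,e); (19,15,e); (22,3,e); (22,5,e); (22,10,e)
step 2: rule r2; match: 0->1, 1->22, 2->3, 3->10; deleted nodes 1, 22; deleted edges (1,10,e); (22,3,e); (22,5,e); (22,10,e); added nodes (none); added edges (3,10,e); result: nodes: 3:q, 4:q, 5:q, 7:p, 9:q, 10:q, 15:q, 19:q edges: (3,4,e); (3,7,e); (3,10,e); (5,3,e); (5,4,e); (5,19,e); (7,10,e); (9,7,e); (9,15,e); (19,15,e)
step 3: rule r3; match: 0->5, 1->4, 2->3; deleted nodes (none); deleted edges (3,4,e); (5,3,e); (5,4,e); added nodes 20; added edges (3,20,e); result: nodes: 3:q, 4:q, 5:q, 7:p, 9:q, 10:q, 15:q, 19:q, 20:p edges: (3,7,e); (3,10,e); (3,20,e); (5,19,e); (7,10,e); (9,7,e); (9,15,e); (19,15,e)
final:
nodes: 3:q, 4:q, 5:q, 7:p, 9:q, 10:q, 15:q, 19:q, 20:p
edges: (3,7,e); (3,10,e); (3,20,e); (5,19,e); (7,10,e); (9,7,e); (9,15,e); (19,15,e)


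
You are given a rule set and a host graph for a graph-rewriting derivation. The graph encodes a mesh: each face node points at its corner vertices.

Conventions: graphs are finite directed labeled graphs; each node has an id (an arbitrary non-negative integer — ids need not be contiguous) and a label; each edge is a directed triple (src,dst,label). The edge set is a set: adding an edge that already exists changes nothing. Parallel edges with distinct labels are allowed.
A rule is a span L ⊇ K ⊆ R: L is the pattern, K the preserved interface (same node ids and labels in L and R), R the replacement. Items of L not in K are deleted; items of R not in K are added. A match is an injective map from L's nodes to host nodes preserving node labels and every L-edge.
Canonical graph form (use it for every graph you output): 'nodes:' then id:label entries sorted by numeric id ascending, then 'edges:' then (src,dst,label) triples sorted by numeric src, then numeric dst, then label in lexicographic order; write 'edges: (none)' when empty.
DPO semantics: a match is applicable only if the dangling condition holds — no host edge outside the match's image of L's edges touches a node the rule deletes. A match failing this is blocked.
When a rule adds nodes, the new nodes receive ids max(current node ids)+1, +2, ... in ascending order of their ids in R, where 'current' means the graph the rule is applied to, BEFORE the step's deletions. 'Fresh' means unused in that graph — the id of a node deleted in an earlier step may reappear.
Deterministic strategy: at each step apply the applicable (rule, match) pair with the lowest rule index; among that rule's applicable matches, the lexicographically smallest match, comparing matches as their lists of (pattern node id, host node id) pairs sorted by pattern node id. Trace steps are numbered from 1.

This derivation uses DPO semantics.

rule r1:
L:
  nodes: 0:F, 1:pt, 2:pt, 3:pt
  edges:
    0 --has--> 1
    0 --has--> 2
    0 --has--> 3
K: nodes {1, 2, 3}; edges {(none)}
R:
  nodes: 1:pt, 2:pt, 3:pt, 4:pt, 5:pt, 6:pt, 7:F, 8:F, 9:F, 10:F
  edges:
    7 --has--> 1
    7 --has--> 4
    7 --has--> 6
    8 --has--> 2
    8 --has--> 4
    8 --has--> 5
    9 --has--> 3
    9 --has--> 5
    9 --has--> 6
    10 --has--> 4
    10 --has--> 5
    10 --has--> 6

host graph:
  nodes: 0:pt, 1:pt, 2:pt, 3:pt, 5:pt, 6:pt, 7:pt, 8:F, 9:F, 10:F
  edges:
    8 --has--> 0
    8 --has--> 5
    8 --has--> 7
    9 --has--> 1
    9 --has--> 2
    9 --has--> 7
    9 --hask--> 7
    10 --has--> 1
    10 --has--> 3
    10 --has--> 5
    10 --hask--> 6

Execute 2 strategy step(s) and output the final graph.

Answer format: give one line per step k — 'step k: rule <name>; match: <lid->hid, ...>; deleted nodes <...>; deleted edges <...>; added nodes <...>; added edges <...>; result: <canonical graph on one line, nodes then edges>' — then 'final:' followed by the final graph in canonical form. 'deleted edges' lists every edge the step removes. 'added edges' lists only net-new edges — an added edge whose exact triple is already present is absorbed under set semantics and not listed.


step 1: rule r1; match: 0->8, 1->0, 2->5, 3->7; deleted nodes 8; deleted edges (8,0,has); (8,5,has); (8,7,has); added nodes 11, 12, 13, 14, 15, 16, 17; added edges (14,0,has); (14,11,has); (14,13,has); (15,5,has); (15,11,has); (15,12,has); (16,7,has); (16,12,has); (16,13,has); (17,11,has); (17,12,has); (17,13,has); result: nodes: 0:pt, 1:pt, 2:pt, 3:pt, 5:pt, 6:pt, 7:pt, 9:F, 10:F, 11:pt, 12:pt, 13:pt, 14:F, 15:F, 16:F, 17:F edges: (9,1,has); (9,2,has); (9,7,has); (9,7,hask); (10,1,has); (10,3,has); (10,5,has); (10,6,hask); (14,0,has); (14,11,has); (14,13,has); (15,5,has); (15,11,has); (15,12,has); (16,7,has); (16,12,has); (16,13,has); (17,11,has); (17,12,has); (17,13,has)
step 2: rule r1; match: 0->14, 1->0, 2->11, 3->13; deleted nodes 14; deleted edges (14,0,has); (14,11,has); (14,13,has); added nodes 18, 19, 20, 21, 22, 23, 24; added edges (21,0,has); (21,18,has); (21,20,has); (22,11,has); (22,18,has); (22,19,has); (23,13,has); (23,19,has); (23,20,has); (24,18,has); (24,19,has); (24,20,has); result: nodes: 0:pt, 1:pt, 2:pt, 3:pt, 5:pt, 6:pt, 7:pt, 9:F, 10:F, 11:pt, 12:pt, 13:pt, 15:F, 16:F, 17:F, 18:pt, 19:pt, 20:pt, 21:F, 22:F, 23:F, 24:F edges: (9,1,has); (9,2,has); (9,7,has); (9,7,hask); (10,1,has); (10,3,has); (10,5,has); (10,6,hask); (15,5,has); (15,11,has); (15,12,has); (16,7,has); (16,12,has); (16,13,has); (17,11,has); (17,12,has); (17,13,has); (21,0,has); (21,18,has); (21,20,has); (22,11,has); (22,18,has); (22,19,has); (23,13,has); (23,19,has); (23,20,has); (24,18,has); (24,19,has); (24,20,has)
final:
nodes: 0:pt, 1:pt, 2:pt, 3:pt, 5:pt, 6:pt, 7:pt, 9:F, 10:F, 11:pt, 12:pt, 13:pt, 15:F, 16:F, 17:F, 18:pt, 19:pt, 20:pt, 21:F, 22:F, 23:F, 24:F
edges: (9,1,has); (9,2,has); (9,7,has); (9,7,hask); (10,1,has); (10,3,has); (10,5,has); (10,6,hask); (15,5,has); (15,11,has); (15,12,has); (16,7,has); (16,12,has); (16,13,has); (17,11,has); (17,12,has); (17,13,has); (21,0,has); (21,18,has); (21,20,has); (22,11,has); (22,18,has); (22,19,has); (23,13,has); (23,19,has); (23,20,has); (24,18,has); (24,19,has); (24,20,has)


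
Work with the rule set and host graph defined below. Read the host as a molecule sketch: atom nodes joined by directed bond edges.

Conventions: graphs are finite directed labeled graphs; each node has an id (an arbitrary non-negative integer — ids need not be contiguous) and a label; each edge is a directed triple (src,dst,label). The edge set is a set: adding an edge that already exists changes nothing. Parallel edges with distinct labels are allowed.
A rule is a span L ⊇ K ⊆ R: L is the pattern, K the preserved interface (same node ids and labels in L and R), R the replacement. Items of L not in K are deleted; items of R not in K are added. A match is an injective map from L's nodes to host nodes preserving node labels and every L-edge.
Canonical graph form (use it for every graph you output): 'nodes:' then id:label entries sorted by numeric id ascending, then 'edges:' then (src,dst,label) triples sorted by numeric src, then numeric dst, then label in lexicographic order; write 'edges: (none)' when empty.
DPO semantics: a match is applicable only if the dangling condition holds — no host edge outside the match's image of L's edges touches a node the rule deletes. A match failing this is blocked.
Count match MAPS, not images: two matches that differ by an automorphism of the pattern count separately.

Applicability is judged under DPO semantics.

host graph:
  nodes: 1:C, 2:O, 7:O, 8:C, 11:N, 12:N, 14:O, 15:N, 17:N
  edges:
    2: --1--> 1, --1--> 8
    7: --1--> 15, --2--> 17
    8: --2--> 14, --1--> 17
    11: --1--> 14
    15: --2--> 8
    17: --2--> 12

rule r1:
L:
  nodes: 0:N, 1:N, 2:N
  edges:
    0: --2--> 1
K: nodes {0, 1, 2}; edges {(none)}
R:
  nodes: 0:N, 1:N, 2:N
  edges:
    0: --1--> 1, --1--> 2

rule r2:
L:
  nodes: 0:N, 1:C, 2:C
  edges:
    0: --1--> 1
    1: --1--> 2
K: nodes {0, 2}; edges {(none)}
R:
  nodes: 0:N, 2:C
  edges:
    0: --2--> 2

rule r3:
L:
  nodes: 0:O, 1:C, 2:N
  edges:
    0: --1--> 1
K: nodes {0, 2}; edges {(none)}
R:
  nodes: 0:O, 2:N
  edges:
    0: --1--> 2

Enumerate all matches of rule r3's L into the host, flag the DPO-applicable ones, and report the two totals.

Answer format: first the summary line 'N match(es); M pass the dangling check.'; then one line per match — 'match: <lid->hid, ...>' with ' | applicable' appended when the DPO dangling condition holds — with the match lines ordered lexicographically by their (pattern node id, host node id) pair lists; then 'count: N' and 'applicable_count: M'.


8 match(es); 4 pass the dangling check.
match: 0->2, 1->1, 2->11 | applicable
match: 0->2, 1->1, 2->12 | applicable
match: 0->2, 1->1, 2->15 | applicable
match: 0->2, 1->1, 2->17 | applicable
match: 0->2, 1->8, 2->11
match: 0->2, 1->8, 2->12
match: 0->2, 1->8, 2->15
match: 0->2, 1->8, 2->17
count: 8
applicable_count: 4


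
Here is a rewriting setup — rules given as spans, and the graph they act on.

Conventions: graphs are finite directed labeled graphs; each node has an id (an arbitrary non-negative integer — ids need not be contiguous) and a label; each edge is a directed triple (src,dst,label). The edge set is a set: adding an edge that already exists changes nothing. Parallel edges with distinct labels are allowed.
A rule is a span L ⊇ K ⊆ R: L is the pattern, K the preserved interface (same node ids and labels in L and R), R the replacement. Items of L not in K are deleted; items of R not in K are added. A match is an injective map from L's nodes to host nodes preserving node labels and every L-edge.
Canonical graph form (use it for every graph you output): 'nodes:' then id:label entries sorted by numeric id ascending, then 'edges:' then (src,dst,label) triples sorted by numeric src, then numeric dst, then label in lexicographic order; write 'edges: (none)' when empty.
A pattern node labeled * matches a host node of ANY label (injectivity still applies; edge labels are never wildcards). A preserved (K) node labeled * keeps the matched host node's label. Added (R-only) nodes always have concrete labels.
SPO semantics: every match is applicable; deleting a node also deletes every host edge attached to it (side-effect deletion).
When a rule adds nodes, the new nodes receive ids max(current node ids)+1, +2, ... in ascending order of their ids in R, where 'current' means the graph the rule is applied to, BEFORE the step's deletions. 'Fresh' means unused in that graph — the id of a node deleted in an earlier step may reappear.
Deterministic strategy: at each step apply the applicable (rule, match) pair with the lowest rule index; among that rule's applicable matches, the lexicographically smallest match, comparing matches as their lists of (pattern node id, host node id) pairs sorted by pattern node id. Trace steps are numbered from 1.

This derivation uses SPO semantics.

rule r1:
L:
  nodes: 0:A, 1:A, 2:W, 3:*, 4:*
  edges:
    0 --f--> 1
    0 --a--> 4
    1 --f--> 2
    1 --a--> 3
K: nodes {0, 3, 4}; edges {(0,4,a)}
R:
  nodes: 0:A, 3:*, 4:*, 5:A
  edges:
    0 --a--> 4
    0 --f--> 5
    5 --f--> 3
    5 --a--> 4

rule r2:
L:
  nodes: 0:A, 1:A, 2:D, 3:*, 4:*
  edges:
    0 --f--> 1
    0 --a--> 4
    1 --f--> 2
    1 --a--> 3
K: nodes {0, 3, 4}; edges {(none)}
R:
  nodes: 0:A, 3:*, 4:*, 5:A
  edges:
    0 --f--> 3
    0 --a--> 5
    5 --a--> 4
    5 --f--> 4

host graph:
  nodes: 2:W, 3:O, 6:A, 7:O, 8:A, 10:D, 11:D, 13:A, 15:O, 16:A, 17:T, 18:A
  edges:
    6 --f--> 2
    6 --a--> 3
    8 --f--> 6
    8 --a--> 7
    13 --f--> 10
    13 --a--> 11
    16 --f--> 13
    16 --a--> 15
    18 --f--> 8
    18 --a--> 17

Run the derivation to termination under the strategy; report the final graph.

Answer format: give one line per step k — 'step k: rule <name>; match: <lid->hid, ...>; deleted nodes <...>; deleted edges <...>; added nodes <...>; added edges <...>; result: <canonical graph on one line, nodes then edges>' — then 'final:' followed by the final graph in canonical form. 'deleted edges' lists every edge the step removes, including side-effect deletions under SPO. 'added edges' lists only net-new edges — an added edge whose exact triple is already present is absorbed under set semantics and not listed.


step 1: rule r1; match: 0->8, 1->6, 2->2, 3->3, 4->7; deleted nodes 2, 6; deleted edges (6,2,f); (6,3,a); (8,6,f); added nodes 19; added edges (8,19,f); (19,3,f); (19,7,a); result: nodes: 3:O, 7:O, 8:A, 10:D, 11:D, 13:A, 15:O, 16:A, 17:T, 18:A, 19:A edges: (8,7,a); (8,19,f); (13,10,f); (13,11,a); (16,13,f); (16,15,a); (18,8,f); (18,17,a); (19,3,f); (19,7,a)
step 2: rule r2; match: 0->16, 1->13, 2->10, 3->11, 4->15; deleted nodes 10, 13; deleted edges (13,10,f); (13,11,a); (16,13,f); (16,15,a); added nodes 20; added edges (16,11,f); (16,20,a); (20,15,a); (20,15,f); result: nodes: 3:O, 7:O, 8:A, 11:D, 15:O, 16:A, 17:T, 18:A, 19:A, 20:A edges: (8,7,a); (8,19,f); (16,11,f); (16,20,a); (18,8,f); (18,17,a); (19,3,f); (19,7,a); (20,15,a); (20,15,f)
final:
nodes: 3:O, 7:O, 8:A, 11:D, 15:O, 16:A, 17:T, 18:A, 19:A, 20:A
edges: (8,7,a); (8,19,f); (16,11,f); (16,20,a); (18,8,f); (18,17,a); (19,3,f); (19,7,a); (20,15,a); (20,15,f)


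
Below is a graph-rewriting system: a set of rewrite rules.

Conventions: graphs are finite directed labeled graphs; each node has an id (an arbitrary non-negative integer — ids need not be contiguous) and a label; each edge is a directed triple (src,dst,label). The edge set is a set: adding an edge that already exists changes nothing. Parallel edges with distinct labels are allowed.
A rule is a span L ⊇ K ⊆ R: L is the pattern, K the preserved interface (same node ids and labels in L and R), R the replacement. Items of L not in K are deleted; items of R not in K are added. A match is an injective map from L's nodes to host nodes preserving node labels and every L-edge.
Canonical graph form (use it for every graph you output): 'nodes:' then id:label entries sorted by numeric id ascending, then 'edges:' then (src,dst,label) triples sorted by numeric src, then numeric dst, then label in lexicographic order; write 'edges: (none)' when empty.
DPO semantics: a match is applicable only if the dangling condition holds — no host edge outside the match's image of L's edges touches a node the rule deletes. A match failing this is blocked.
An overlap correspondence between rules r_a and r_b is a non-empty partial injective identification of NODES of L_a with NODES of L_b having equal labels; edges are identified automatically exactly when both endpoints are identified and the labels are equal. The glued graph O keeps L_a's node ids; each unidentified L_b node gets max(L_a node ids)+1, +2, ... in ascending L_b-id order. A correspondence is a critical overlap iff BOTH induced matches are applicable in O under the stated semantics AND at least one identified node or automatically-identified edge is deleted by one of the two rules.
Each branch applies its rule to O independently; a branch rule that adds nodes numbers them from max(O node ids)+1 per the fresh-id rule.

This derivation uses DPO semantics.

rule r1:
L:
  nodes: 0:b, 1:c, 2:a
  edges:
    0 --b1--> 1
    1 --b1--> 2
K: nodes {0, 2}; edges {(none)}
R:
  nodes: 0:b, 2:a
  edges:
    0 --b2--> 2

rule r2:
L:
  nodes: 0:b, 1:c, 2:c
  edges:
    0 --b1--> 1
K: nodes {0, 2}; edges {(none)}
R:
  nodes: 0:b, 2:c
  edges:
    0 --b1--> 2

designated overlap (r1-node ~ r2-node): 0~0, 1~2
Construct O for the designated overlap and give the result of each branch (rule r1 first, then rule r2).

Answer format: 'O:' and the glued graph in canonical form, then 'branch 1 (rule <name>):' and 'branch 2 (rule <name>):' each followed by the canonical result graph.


O:
nodes: 0:b, 1:c, 2:a, 3:c
edges: (0,1,b1); (0,3,b1); (1,2,b1)
branch 1 (rule r1):
nodes: 0:b, 2:a, 3:c
edges: (0,2,b2); (0,3,b1)
branch 2 (rule r2):
nodes: 0:b, 1:c, 2:a
edges: (0,1,b1); (1,2,b1)


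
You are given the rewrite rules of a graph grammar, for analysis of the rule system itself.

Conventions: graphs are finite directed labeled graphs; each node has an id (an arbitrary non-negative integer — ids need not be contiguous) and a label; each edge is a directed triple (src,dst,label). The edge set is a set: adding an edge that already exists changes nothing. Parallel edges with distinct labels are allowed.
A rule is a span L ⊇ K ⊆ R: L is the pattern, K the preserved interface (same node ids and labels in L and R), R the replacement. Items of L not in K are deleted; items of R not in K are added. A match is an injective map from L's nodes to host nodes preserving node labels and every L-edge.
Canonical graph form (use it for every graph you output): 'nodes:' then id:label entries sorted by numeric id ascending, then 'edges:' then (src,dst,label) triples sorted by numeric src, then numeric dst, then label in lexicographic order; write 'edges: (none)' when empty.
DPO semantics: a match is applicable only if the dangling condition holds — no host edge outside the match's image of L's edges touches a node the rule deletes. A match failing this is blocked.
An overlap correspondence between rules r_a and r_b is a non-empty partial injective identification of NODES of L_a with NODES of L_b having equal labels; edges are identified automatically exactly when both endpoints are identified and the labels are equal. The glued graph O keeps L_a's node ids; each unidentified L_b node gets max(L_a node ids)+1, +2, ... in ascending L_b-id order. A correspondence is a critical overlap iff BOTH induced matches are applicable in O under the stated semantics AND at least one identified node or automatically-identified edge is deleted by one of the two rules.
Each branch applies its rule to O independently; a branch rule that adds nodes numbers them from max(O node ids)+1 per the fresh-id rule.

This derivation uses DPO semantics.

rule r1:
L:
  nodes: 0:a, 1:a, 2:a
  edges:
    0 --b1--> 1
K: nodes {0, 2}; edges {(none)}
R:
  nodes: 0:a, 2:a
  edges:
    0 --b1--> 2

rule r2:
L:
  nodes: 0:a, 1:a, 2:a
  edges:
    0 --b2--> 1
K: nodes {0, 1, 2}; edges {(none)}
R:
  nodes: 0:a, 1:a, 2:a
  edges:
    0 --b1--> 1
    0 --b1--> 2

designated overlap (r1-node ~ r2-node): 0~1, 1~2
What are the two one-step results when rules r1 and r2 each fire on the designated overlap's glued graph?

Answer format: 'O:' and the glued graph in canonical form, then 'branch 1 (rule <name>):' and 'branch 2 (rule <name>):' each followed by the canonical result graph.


O:
nodes: 0:a, 1:a, 2:a, 3:a
edges: (0,1,b1); (3,0,b2)
branch 1 (rule r1):
nodes: 0:a, 2:a, 3:a
edges: (0,2,b1); (3,0,b2)
branch 2 (rule r2):
nodes: 0:a, 1:a, 2:a, 3:a
edges: (0,1,b1); (3,0,b1); (3,1,b1)


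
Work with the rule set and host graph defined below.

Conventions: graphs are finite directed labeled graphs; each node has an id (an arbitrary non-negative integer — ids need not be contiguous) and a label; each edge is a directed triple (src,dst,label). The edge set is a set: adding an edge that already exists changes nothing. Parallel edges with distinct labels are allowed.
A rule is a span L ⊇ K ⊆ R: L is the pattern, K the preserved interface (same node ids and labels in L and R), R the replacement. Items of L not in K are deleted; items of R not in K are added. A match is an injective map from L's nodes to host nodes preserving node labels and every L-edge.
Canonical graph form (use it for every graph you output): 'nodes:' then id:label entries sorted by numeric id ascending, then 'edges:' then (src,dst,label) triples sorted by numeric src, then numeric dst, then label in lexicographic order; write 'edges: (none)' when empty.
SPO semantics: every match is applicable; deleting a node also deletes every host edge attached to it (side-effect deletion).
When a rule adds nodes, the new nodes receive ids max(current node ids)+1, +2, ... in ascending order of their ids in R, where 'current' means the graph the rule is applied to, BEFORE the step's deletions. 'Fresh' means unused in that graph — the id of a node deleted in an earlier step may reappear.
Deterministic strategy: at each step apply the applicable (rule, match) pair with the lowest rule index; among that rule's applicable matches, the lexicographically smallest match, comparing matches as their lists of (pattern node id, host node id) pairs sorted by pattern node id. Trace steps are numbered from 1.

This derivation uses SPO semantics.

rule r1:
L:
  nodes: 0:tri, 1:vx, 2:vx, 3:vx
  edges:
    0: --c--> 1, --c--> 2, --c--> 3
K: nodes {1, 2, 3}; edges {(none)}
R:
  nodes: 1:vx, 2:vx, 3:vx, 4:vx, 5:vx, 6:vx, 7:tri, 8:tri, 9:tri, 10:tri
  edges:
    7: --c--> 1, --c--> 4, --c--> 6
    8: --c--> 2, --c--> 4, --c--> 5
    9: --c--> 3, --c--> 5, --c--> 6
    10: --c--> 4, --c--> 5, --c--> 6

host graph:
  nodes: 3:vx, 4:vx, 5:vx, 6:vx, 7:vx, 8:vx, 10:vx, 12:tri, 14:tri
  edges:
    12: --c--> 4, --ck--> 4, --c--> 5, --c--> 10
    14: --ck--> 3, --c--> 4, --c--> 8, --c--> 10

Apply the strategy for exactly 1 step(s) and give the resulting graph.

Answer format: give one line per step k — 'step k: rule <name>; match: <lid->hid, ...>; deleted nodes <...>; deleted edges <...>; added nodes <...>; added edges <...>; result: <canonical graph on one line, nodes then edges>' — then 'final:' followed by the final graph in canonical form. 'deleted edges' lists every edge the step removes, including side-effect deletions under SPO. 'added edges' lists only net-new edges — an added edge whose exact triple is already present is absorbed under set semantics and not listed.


step 1: rule r1; match: 0->12, 1->4, 2->5, 3->10; deleted nodes 12; deleted edges (12,4,c); (12,4,ck); (12,5,c); (12,10,c); added nodes 15, 16, 17, 18, 19, 20, 21; added edges (18,4,c); (18,15,c); (18,17,c); (19,5,c); (19,15,c); (19,16,c); (20,10,c); (20,16,c); (20,17,c); (21,15,c); (21,16,c); (21,17,c); result: nodes: 3:vx, 4:vx, 5:vx, 6:vx, 7:vx, 8:vx, 10:vx, 14:tri, 15:vx, 16:vx, 17:vx, 18:tri, 19:tri, 20:tri, 21:tri edges: (14,3,ck); (14,4,c); (14,8,c); (14,10,c); (18,4,c); (18,15,c); (18,17,c); (19,5,c); (19,15,c); (19,16,c); (20,10,c); (20,16,c); (20,17,c); (21,15,c); (21,16,c); (21,17,c)
final:
nodes: 3:vx, 4:vx, 5:vx, 6:vx, 7:vx, 8:vx, 10:vx, 14:tri, 15:vx, 16:vx, 17:vx, 18:tri, 19:tri, 20:tri, 21:tri
edges: (14,3,ck); (14,4,c); (14,8,c); (14,10,c); (18,4,c); (18,15,c); (18,17,c); (19,5,c); (19,15,c); (19,16,c); (20,10,c); (20,16,c); (20,17,c); (21,15,c); (21,16,c); (21,17,c)
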